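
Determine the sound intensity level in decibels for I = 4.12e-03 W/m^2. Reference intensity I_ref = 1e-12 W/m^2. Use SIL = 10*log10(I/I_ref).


I / I_ref = 4.12e-03 / 1e-12 = 4.12e+09
SIL = 10 * log10(4.12e+09) = 96.149 dB


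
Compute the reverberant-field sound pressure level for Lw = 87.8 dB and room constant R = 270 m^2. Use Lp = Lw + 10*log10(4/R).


4/R = 4/270 = 0.0148148
Lp = 87.8 + 10*log10(0.0148148) = 69.507 dB


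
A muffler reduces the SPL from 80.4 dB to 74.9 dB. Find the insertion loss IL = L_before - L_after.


Insertion loss = SPL without muffler - SPL with muffler
IL = 80.4 - 74.9 = 5.5 dB


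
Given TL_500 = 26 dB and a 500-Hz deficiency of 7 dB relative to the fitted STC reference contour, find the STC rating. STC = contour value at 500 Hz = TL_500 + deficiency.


By ASTM E413, STC = value of the fitted reference contour at 500 Hz.
Contour value at 500 Hz = TL_500 + deficiency = 26 + 7 = 33
STC = 33


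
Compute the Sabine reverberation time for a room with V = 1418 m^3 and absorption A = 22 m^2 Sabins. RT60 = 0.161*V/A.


RT60 = 0.161 * 1418 / 22 = 10.377 s


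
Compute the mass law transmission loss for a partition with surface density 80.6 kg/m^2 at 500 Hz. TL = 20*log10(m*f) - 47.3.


m * f = 80.6 * 500 = 40300
20*log10(40300) = 92.1061 dB
TL = 92.1061 - 47.3 = 44.806 dB


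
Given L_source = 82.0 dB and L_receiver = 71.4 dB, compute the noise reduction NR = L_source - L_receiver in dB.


NR = L_source - L_receiver (difference between source and receiving room levels)
NR = 82.0 - 71.4 = 10.6 dB


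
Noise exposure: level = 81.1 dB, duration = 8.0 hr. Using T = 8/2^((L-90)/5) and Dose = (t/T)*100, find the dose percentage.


T_allowed = 8 / 2^((81.1 - 90)/5) = 27.4741 hr
Dose = 8.0 / 27.4741 * 100 = 29.118 %


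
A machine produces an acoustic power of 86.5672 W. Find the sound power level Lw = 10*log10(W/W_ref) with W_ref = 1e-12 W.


W / W_ref = 86.5672 / 1e-12 = 8.65672e+13
Lw = 10 * log10(8.65672e+13) = 139.37 dB


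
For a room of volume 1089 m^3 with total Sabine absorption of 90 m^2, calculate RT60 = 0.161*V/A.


RT60 = 0.161 * 1089 / 90 = 1.9481 s


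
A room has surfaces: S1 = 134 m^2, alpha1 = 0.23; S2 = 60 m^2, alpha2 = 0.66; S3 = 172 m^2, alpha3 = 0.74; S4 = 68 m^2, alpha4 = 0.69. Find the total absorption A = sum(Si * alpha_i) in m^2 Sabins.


134 * 0.23 = 30.82
60 * 0.66 = 39.6
172 * 0.74 = 127.28
68 * 0.69 = 46.92
A_total = 30.82 + 39.6 + 127.28 + 46.92 = 244.62 m^2


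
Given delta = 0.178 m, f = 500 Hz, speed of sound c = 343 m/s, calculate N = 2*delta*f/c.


N = 2*delta*f/c = 2*delta/lambda, where lambda = c/f
lambda = 343 / 500 = 0.686 m
N = 2 * 0.178 / 0.686 = 0.51895


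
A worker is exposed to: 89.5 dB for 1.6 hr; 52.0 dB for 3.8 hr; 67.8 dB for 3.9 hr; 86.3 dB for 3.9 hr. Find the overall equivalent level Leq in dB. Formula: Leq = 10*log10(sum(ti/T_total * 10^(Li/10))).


T_total = 1.6 + 3.8 + 3.9 + 3.9 = 13.2 hr
(1.6/13.2) * 10^(89.5/10) = 1.0803e+08
(3.8/13.2) * 10^(52.0/10) = 45625.7
(3.9/13.2) * 10^(67.8/10) = 1.78029e+06
(3.9/13.2) * 10^(86.3/10) = 1.26035e+08
Sum = 1.0803e+08 + 45625.7 + 1.78029e+06 + 1.26035e+08 = 2.35891e+08
Leq = 10*log10(2.35891e+08) = 83.727 dB


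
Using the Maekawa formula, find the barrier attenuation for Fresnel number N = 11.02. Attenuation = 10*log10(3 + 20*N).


3 + 20*N = 3 + 20*11.02 = 223.4
Att = 10*log10(223.4) = 23.491 dB


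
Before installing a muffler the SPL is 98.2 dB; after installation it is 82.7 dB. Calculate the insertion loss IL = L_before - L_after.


Insertion loss = SPL without muffler - SPL with muffler
IL = 98.2 - 82.7 = 15.5 dB


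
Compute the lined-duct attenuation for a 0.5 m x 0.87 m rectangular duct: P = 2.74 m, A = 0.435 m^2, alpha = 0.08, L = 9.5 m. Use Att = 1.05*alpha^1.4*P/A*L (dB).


alpha^1.4 = 0.08^1.4 = 0.029129
Attenuation rate = 1.05 * alpha^1.4 * P / A
= 1.05 * 0.029129 * 2.74 / 0.435 = 0.192653 dB/m
Total Att = 0.192653 * 9.5 = 1.8302 dB


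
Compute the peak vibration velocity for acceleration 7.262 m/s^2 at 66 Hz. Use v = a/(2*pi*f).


omega = 2*pi*f = 2*pi*66 = 414.69 rad/s
v = a / omega = 7.262 / 414.69 = 0.017512 m/s


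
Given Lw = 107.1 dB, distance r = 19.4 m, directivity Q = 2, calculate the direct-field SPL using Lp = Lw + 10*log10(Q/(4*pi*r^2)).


4*pi*r^2 = 4*pi*19.4^2 = 4729.48 m^2
Q / (4*pi*r^2) = 2 / 4729.48 = 0.000422879
Lp = 107.1 + 10*log10(0.000422879) = 73.362 dB


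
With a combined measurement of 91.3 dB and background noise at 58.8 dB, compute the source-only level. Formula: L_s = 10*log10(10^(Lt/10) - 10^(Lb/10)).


10^(91.3/10) = 1.34896e+09
10^(58.8/10) = 758578
Difference = 1.34896e+09 - 758578 = 1.3482e+09
L_source = 10*log10(1.3482e+09) = 91.298 dB


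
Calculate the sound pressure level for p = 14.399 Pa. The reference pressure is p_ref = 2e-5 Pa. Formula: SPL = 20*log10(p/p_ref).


p / p_ref = 14.399 / 2e-5 = 719950
SPL = 20 * log10(719950) = 117.15 dB


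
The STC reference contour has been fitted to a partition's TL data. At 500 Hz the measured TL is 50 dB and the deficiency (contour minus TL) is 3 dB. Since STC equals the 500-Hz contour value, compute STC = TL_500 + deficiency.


By ASTM E413, STC = value of the fitted reference contour at 500 Hz.
Contour value at 500 Hz = TL_500 + deficiency = 50 + 3 = 53
STC = 53


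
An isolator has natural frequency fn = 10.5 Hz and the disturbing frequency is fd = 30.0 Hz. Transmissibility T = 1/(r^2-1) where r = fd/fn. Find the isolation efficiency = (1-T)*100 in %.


r = 30.0 / 10.5 = 2.85714
r^2 - 1 = 2.85714^2 - 1 = 7.16325
T = 1/7.16325 = 0.139601
Efficiency = (1 - 0.139601)*100 = 86.04 %


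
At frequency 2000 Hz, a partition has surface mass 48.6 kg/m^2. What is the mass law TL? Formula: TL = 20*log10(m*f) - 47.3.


m * f = 48.6 * 2000 = 97200
20*log10(97200) = 99.7533 dB
TL = 99.7533 - 47.3 = 52.453 dB


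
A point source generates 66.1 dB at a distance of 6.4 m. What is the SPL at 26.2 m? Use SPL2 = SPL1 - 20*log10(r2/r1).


r2/r1 = 26.2/6.4 = 4.09375
Correction = 20*log10(4.09375) = 12.2424 dB
SPL2 = 66.1 - 12.2424 = 53.858 dB


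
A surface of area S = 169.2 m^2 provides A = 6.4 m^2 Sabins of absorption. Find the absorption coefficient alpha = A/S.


Absorption coefficient = absorbed power / incident power
alpha = A / S = 6.4 / 169.2 = 0.037825


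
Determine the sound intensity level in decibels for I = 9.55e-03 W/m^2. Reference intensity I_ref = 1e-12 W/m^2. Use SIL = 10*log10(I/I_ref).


I / I_ref = 9.55e-03 / 1e-12 = 9.55e+09
SIL = 10 * log10(9.55e+09) = 99.8 dB


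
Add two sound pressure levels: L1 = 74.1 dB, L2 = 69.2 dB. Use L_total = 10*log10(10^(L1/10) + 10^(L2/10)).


10^(74.1/10) = 2.5704e+07
10^(69.2/10) = 8.31764e+06
Sum = 2.5704e+07 + 8.31764e+06 = 3.40216e+07
L_total = 10*log10(3.40216e+07) = 75.318 dB


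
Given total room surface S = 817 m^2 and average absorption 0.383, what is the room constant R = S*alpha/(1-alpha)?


R = 817 * 0.383 / (1 - 0.383) = 507.15 m^2


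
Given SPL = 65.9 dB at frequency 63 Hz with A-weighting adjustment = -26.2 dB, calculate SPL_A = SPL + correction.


A-weighting table: 63 Hz -> -26.2 dB correction
SPL_A = SPL + correction = 65.9 + (-26.2) = 39.7 dBA


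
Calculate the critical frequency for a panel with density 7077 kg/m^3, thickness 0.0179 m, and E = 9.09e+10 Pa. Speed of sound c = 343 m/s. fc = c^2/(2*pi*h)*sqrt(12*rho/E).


12*rho/E = 12*7077/9.09e+10 = 9.34257e-07
sqrt(12*rho/E) = sqrt(9.34257e-07) = 0.00096657
c^2/(2*pi*h) = 343^2/(2*pi*0.0179) = 1.04606e+06
fc = 1.04606e+06 * 0.00096657 = 1011.1 Hz


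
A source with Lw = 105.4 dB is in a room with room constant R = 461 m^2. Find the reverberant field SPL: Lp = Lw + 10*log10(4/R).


4/R = 4/461 = 0.00867679
Lp = 105.4 + 10*log10(0.00867679) = 84.784 dB


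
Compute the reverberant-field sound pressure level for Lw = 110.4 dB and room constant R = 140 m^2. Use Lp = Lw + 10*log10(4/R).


4/R = 4/140 = 0.0285714
Lp = 110.4 + 10*log10(0.0285714) = 94.959 dB


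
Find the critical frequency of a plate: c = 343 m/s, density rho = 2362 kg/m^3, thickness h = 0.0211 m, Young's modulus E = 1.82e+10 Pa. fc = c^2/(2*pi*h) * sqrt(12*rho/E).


12*rho/E = 12*2362/1.82e+10 = 1.55736e-06
sqrt(12*rho/E) = sqrt(1.55736e-06) = 0.00124794
c^2/(2*pi*h) = 343^2/(2*pi*0.0211) = 887413
fc = 887413 * 0.00124794 = 1107.4 Hz


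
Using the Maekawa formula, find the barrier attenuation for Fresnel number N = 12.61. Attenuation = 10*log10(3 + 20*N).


3 + 20*N = 3 + 20*12.61 = 255.2
Att = 10*log10(255.2) = 24.069 dB


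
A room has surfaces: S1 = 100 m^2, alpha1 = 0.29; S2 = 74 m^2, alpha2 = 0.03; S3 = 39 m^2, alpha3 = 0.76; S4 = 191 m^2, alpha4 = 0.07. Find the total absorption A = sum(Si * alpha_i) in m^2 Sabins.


100 * 0.29 = 29
74 * 0.03 = 2.22
39 * 0.76 = 29.64
191 * 0.07 = 13.37
A_total = 29 + 2.22 + 29.64 + 13.37 = 74.23 m^2


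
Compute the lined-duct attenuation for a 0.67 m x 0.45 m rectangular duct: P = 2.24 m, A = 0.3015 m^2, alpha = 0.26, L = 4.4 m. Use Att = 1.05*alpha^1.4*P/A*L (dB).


alpha^1.4 = 0.26^1.4 = 0.151692
Attenuation rate = 1.05 * alpha^1.4 * P / A
= 1.05 * 0.151692 * 2.24 / 0.3015 = 1.18335 dB/m
Total Att = 1.18335 * 4.4 = 5.2067 dB


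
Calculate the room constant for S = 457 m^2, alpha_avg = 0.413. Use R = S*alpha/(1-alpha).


R = 457 * 0.413 / (1 - 0.413) = 321.53 m^2


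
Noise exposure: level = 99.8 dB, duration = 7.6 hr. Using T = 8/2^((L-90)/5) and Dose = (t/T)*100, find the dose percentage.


T_allowed = 8 / 2^((99.8 - 90)/5) = 2.05623 hr
Dose = 7.6 / 2.05623 * 100 = 369.61 %


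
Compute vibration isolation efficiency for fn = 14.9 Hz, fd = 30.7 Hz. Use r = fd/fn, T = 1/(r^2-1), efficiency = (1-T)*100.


r = 30.7 / 14.9 = 2.0604
r^2 - 1 = 2.0604^2 - 1 = 3.24525
T = 1/3.24525 = 0.308143
Efficiency = (1 - 0.308143)*100 = 69.186 %


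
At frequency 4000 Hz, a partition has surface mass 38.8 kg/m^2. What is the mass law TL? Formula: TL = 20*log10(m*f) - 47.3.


m * f = 38.8 * 4000 = 155200
20*log10(155200) = 103.818 dB
TL = 103.818 - 47.3 = 56.518 dB


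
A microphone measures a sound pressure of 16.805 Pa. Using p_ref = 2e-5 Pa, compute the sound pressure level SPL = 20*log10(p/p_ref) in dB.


p / p_ref = 16.805 / 2e-5 = 840250
SPL = 20 * log10(840250) = 118.49 dB


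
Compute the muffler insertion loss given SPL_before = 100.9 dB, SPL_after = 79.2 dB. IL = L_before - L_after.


Insertion loss = SPL without muffler - SPL with muffler
IL = 100.9 - 79.2 = 21.7 dB


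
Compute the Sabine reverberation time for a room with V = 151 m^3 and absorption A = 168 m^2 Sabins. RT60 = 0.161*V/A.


RT60 = 0.161 * 151 / 168 = 0.14471 s


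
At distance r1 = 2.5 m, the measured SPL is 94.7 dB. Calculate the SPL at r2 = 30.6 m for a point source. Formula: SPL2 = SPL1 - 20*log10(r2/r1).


r2/r1 = 30.6/2.5 = 12.24
Correction = 20*log10(12.24) = 21.7556 dB
SPL2 = 94.7 - 21.7556 = 72.944 dB


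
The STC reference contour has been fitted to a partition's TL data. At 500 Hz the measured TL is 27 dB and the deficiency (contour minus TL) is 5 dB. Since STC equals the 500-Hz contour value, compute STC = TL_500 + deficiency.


By ASTM E413, STC = value of the fitted reference contour at 500 Hz.
Contour value at 500 Hz = TL_500 + deficiency = 27 + 5 = 32
STC = 32


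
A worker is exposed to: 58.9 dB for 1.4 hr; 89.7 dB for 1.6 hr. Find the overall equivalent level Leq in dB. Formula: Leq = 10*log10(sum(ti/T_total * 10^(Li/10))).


T_total = 1.4 + 1.6 = 3.0 hr
(1.4/3.0) * 10^(58.9/10) = 362249
(1.6/3.0) * 10^(89.7/10) = 4.97736e+08
Sum = 362249 + 4.97736e+08 = 4.98098e+08
Leq = 10*log10(4.98098e+08) = 86.973 dB


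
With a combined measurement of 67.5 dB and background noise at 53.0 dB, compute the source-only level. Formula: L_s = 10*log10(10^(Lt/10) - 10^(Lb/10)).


10^(67.5/10) = 5.62341e+06
10^(53.0/10) = 199526
Difference = 5.62341e+06 - 199526 = 5.42388e+06
L_source = 10*log10(5.42388e+06) = 67.343 dB


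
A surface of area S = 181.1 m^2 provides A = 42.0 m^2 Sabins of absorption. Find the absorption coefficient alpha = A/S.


Absorption coefficient = absorbed power / incident power
alpha = A / S = 42.0 / 181.1 = 0.23192


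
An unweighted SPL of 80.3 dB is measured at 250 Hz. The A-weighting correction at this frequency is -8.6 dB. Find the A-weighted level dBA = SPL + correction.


A-weighting table: 250 Hz -> -8.6 dB correction
SPL_A = SPL + correction = 80.3 + (-8.6) = 71.7 dBA


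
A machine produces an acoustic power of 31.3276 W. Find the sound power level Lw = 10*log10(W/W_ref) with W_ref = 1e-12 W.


W / W_ref = 31.3276 / 1e-12 = 3.13276e+13
Lw = 10 * log10(3.13276e+13) = 134.96 dB


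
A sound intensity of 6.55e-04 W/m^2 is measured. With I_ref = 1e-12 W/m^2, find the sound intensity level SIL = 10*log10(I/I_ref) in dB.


I / I_ref = 6.55e-04 / 1e-12 = 6.55e+08
SIL = 10 * log10(6.55e+08) = 88.162 dB


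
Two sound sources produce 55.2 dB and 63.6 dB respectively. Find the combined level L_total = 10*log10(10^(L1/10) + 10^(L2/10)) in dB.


10^(55.2/10) = 331131
10^(63.6/10) = 2.29087e+06
Sum = 331131 + 2.29087e+06 = 2.622e+06
L_total = 10*log10(2.622e+06) = 64.186 dB


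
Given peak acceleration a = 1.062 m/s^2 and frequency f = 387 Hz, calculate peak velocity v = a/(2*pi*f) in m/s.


omega = 2*pi*f = 2*pi*387 = 2431.59 rad/s
v = a / omega = 1.062 / 2431.59 = 0.00043675 m/s


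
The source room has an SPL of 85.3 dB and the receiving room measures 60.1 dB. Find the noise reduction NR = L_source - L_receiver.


NR = L_source - L_receiver (difference between source and receiving room levels)
NR = 85.3 - 60.1 = 25.2 dB


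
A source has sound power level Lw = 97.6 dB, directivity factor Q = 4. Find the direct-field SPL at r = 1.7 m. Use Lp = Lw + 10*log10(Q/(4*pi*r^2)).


4*pi*r^2 = 4*pi*1.7^2 = 36.3168 m^2
Q / (4*pi*r^2) = 4 / 36.3168 = 0.110142
Lp = 97.6 + 10*log10(0.110142) = 88.02 dB


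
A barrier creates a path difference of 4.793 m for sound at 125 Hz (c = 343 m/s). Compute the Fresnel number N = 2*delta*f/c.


N = 2*delta*f/c = 2*delta/lambda, where lambda = c/f
lambda = 343 / 125 = 2.744 m
N = 2 * 4.793 / 2.744 = 3.4934


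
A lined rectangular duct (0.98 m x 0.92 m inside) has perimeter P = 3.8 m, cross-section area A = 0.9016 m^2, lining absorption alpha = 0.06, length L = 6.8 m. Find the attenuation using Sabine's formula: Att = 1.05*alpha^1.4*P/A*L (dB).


alpha^1.4 = 0.06^1.4 = 0.0194721
Attenuation rate = 1.05 * alpha^1.4 * P / A
= 1.05 * 0.0194721 * 3.8 / 0.9016 = 0.0861731 dB/m
Total Att = 0.0861731 * 6.8 = 0.58598 dB


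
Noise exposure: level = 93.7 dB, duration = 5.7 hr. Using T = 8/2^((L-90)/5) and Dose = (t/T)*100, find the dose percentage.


T_allowed = 8 / 2^((93.7 - 90)/5) = 4.78991 hr
Dose = 5.7 / 4.78991 * 100 = 119 %


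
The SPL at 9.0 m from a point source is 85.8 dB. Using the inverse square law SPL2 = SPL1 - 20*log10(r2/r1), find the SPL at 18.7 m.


r2/r1 = 18.7/9.0 = 2.07778
Correction = 20*log10(2.07778) = 6.35199 dB
SPL2 = 85.8 - 6.35199 = 79.448 dB


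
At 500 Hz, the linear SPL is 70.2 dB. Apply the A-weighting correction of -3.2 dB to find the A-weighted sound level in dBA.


A-weighting table: 500 Hz -> -3.2 dB correction
SPL_A = SPL + correction = 70.2 + (-3.2) = 67 dBA


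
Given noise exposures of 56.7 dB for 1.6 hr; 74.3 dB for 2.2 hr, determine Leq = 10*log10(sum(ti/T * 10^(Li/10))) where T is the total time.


T_total = 1.6 + 2.2 = 3.8 hr
(1.6/3.8) * 10^(56.7/10) = 196941
(2.2/3.8) * 10^(74.3/10) = 1.55826e+07
Sum = 196941 + 1.55826e+07 = 1.57795e+07
Leq = 10*log10(1.57795e+07) = 71.981 dB


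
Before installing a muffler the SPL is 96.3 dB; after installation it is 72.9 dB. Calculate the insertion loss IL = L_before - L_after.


Insertion loss = SPL without muffler - SPL with muffler
IL = 96.3 - 72.9 = 23.4 dB


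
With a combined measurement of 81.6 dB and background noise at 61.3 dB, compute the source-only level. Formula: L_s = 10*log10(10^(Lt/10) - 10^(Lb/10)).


10^(81.6/10) = 1.44544e+08
10^(61.3/10) = 1.34896e+06
Difference = 1.44544e+08 - 1.34896e+06 = 1.43195e+08
L_source = 10*log10(1.43195e+08) = 81.559 dB


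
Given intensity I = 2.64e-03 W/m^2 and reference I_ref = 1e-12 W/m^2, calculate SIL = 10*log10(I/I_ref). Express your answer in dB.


I / I_ref = 2.64e-03 / 1e-12 = 2.64e+09
SIL = 10 * log10(2.64e+09) = 94.216 dB


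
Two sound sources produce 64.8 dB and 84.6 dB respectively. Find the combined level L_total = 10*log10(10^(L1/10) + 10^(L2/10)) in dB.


10^(64.8/10) = 3.01995e+06
10^(84.6/10) = 2.88403e+08
Sum = 3.01995e+06 + 2.88403e+08 = 2.91423e+08
L_total = 10*log10(2.91423e+08) = 84.645 dB


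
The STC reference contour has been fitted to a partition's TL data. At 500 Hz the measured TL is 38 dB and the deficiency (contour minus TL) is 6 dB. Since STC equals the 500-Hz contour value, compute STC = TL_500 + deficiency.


By ASTM E413, STC = value of the fitted reference contour at 500 Hz.
Contour value at 500 Hz = TL_500 + deficiency = 38 + 6 = 44
STC = 44


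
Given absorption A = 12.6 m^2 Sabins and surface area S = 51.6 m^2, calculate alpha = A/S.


Absorption coefficient = absorbed power / incident power
alpha = A / S = 12.6 / 51.6 = 0.24419


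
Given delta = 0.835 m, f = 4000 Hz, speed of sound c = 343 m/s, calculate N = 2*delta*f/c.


N = 2*delta*f/c = 2*delta/lambda, where lambda = c/f
lambda = 343 / 4000 = 0.08575 m
N = 2 * 0.835 / 0.08575 = 19.475


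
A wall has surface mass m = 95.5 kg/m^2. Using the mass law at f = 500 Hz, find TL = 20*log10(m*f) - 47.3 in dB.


m * f = 95.5 * 500 = 47750
20*log10(47750) = 93.5795 dB
TL = 93.5795 - 47.3 = 46.279 dB


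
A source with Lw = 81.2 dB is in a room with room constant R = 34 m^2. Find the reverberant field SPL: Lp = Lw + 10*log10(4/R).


4/R = 4/34 = 0.117647
Lp = 81.2 + 10*log10(0.117647) = 71.906 dB


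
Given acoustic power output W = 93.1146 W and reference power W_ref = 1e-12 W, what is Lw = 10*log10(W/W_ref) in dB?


W / W_ref = 93.1146 / 1e-12 = 9.31146e+13
Lw = 10 * log10(9.31146e+13) = 139.69 dB


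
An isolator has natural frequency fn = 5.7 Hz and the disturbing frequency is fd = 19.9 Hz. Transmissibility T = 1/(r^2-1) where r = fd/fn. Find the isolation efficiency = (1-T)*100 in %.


r = 19.9 / 5.7 = 3.49123
r^2 - 1 = 3.49123^2 - 1 = 11.1887
T = 1/11.1887 = 0.0893759
Efficiency = (1 - 0.0893759)*100 = 91.062 %


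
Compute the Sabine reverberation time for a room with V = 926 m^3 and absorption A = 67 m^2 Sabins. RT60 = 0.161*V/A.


RT60 = 0.161 * 926 / 67 = 2.2252 s


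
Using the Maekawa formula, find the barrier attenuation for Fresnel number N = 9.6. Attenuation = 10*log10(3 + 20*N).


3 + 20*N = 3 + 20*9.6 = 195
Att = 10*log10(195) = 22.9 dB


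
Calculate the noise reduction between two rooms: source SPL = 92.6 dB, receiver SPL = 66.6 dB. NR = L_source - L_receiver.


NR = L_source - L_receiver (difference between source and receiving room levels)
NR = 92.6 - 66.6 = 26 dB


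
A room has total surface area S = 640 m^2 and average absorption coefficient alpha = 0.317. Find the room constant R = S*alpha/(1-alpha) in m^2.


R = 640 * 0.317 / (1 - 0.317) = 297.04 m^2


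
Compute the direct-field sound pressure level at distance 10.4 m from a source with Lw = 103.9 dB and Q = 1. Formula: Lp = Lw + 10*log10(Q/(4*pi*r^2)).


4*pi*r^2 = 4*pi*10.4^2 = 1359.18 m^2
Q / (4*pi*r^2) = 1 / 1359.18 = 0.000735738
Lp = 103.9 + 10*log10(0.000735738) = 72.567 dB


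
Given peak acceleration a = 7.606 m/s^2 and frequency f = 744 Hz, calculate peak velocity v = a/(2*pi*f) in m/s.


omega = 2*pi*f = 2*pi*744 = 4674.69 rad/s
v = a / omega = 7.606 / 4674.69 = 0.0016271 m/s


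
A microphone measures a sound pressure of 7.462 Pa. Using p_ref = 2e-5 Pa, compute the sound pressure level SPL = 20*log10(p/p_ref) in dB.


p / p_ref = 7.462 / 2e-5 = 373100
SPL = 20 * log10(373100) = 111.44 dB


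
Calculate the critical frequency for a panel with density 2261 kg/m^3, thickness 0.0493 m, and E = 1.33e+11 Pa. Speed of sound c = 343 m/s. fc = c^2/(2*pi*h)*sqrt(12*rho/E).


12*rho/E = 12*2261/1.33e+11 = 2.04e-07
sqrt(12*rho/E) = sqrt(2.04e-07) = 0.000451664
c^2/(2*pi*h) = 343^2/(2*pi*0.0493) = 379806
fc = 379806 * 0.000451664 = 171.54 Hz


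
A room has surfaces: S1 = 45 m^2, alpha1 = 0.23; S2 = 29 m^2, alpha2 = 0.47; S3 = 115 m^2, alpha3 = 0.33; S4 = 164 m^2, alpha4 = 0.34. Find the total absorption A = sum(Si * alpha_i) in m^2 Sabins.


45 * 0.23 = 10.35
29 * 0.47 = 13.63
115 * 0.33 = 37.95
164 * 0.34 = 55.76
A_total = 10.35 + 13.63 + 37.95 + 55.76 = 117.69 m^2


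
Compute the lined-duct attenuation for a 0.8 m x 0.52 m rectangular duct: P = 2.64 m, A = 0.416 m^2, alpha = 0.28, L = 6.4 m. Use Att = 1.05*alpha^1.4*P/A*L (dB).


alpha^1.4 = 0.28^1.4 = 0.168276
Attenuation rate = 1.05 * alpha^1.4 * P / A
= 1.05 * 0.168276 * 2.64 / 0.416 = 1.1213 dB/m
Total Att = 1.1213 * 6.4 = 7.1763 dB


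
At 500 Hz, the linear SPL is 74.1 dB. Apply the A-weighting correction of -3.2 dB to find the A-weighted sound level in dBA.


A-weighting table: 500 Hz -> -3.2 dB correction
SPL_A = SPL + correction = 74.1 + (-3.2) = 70.9 dBA


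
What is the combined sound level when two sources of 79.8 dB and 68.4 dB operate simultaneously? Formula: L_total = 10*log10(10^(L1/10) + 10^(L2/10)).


10^(79.8/10) = 9.54993e+07
10^(68.4/10) = 6.91831e+06
Sum = 9.54993e+07 + 6.91831e+06 = 1.02418e+08
L_total = 10*log10(1.02418e+08) = 80.104 dB


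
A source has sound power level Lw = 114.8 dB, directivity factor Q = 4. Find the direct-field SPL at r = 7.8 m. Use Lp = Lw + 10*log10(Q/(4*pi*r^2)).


4*pi*r^2 = 4*pi*7.8^2 = 764.538 m^2
Q / (4*pi*r^2) = 4 / 764.538 = 0.00523192
Lp = 114.8 + 10*log10(0.00523192) = 91.987 dB


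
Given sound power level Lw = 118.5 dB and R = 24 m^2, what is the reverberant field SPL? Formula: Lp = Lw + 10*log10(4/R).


4/R = 4/24 = 0.166667
Lp = 118.5 + 10*log10(0.166667) = 110.72 dB


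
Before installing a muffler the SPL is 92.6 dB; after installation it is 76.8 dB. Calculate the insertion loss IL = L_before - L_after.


Insertion loss = SPL without muffler - SPL with muffler
IL = 92.6 - 76.8 = 15.8 dB


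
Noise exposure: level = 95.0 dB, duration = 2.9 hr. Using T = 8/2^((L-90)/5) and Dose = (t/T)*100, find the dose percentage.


T_allowed = 8 / 2^((95.0 - 90)/5) = 4 hr
Dose = 2.9 / 4 * 100 = 72.5 %


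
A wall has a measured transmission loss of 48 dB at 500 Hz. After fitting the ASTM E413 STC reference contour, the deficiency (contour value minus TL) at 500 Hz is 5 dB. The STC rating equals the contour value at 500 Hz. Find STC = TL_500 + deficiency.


By ASTM E413, STC = value of the fitted reference contour at 500 Hz.
Contour value at 500 Hz = TL_500 + deficiency = 48 + 5 = 53
STC = 53


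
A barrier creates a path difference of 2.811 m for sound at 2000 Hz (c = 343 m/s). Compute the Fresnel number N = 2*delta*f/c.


N = 2*delta*f/c = 2*delta/lambda, where lambda = c/f
lambda = 343 / 2000 = 0.1715 m
N = 2 * 2.811 / 0.1715 = 32.781


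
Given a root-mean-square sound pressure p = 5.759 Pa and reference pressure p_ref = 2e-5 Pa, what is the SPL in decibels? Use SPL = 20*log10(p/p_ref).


p / p_ref = 5.759 / 2e-5 = 287950
SPL = 20 * log10(287950) = 109.19 dB


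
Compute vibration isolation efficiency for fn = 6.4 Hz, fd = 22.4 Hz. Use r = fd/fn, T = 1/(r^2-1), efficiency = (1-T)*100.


r = 22.4 / 6.4 = 3.5
r^2 - 1 = 3.5^2 - 1 = 11.25
T = 1/11.25 = 0.0888889
Efficiency = (1 - 0.0888889)*100 = 91.111 %


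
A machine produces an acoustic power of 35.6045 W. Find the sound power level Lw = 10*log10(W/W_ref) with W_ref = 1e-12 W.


W / W_ref = 35.6045 / 1e-12 = 3.56045e+13
Lw = 10 * log10(3.56045e+13) = 135.52 dB


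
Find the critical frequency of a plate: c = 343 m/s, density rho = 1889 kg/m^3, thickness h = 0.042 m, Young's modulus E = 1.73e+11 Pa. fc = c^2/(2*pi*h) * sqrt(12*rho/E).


12*rho/E = 12*1889/1.73e+11 = 1.31029e-07
sqrt(12*rho/E) = sqrt(1.31029e-07) = 0.000361979
c^2/(2*pi*h) = 343^2/(2*pi*0.042) = 445820
fc = 445820 * 0.000361979 = 161.38 Hz


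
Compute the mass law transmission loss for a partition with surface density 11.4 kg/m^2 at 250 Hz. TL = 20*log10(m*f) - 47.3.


m * f = 11.4 * 250 = 2850
20*log10(2850) = 69.0969 dB
TL = 69.0969 - 47.3 = 21.797 dB


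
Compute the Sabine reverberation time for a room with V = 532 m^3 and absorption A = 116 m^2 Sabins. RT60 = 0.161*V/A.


RT60 = 0.161 * 532 / 116 = 0.73838 s


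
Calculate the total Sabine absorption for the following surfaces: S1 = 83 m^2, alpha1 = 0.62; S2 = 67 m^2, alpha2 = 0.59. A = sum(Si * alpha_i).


83 * 0.62 = 51.46
67 * 0.59 = 39.53
A_total = 51.46 + 39.53 = 90.99 m^2


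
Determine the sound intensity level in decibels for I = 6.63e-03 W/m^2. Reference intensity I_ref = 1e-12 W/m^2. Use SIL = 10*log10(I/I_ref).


I / I_ref = 6.63e-03 / 1e-12 = 6.63e+09
SIL = 10 * log10(6.63e+09) = 98.215 dB


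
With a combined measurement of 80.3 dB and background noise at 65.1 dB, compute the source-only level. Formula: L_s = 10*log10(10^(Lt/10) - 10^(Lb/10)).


10^(80.3/10) = 1.07152e+08
10^(65.1/10) = 3.23594e+06
Difference = 1.07152e+08 - 3.23594e+06 = 1.03916e+08
L_source = 10*log10(1.03916e+08) = 80.167 dB


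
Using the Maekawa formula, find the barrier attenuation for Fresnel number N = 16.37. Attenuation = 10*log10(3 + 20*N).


3 + 20*N = 3 + 20*16.37 = 330.4
Att = 10*log10(330.4) = 25.19 dB


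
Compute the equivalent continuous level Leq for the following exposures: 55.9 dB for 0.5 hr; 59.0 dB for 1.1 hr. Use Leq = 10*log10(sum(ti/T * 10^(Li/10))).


T_total = 0.5 + 1.1 = 1.6 hr
(0.5/1.6) * 10^(55.9/10) = 121577
(1.1/1.6) * 10^(59.0/10) = 546101
Sum = 121577 + 546101 = 667678
Leq = 10*log10(667678) = 58.246 dB


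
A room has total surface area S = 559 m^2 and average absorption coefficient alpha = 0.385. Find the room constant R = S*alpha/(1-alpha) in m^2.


R = 559 * 0.385 / (1 - 0.385) = 349.94 m^2


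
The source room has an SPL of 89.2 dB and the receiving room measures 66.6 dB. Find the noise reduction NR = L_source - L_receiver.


NR = L_source - L_receiver (difference between source and receiving room levels)
NR = 89.2 - 66.6 = 22.6 dB


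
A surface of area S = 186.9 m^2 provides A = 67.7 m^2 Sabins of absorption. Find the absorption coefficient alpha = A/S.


Absorption coefficient = absorbed power / incident power
alpha = A / S = 67.7 / 186.9 = 0.36223


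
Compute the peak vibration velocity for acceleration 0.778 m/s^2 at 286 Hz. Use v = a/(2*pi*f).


omega = 2*pi*f = 2*pi*286 = 1796.99 rad/s
v = a / omega = 0.778 / 1796.99 = 0.00043295 m/s


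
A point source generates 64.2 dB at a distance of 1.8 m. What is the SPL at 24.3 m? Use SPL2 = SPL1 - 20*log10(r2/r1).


r2/r1 = 24.3/1.8 = 13.5
Correction = 20*log10(13.5) = 22.6067 dB
SPL2 = 64.2 - 22.6067 = 41.593 dB


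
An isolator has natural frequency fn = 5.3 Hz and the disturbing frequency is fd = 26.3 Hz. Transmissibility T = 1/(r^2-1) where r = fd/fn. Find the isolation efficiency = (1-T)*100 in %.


r = 26.3 / 5.3 = 4.96226
r^2 - 1 = 4.96226^2 - 1 = 23.624
T = 1/23.624 = 0.0423298
Efficiency = (1 - 0.0423298)*100 = 95.767 %


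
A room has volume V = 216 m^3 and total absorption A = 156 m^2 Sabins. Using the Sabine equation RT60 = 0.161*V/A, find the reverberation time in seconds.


RT60 = 0.161 * 216 / 156 = 0.22292 s


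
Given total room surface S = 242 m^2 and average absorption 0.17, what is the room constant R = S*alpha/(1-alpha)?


R = 242 * 0.17 / (1 - 0.17) = 49.566 m^2


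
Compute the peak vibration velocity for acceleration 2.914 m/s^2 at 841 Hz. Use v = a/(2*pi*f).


omega = 2*pi*f = 2*pi*841 = 5284.16 rad/s
v = a / omega = 2.914 / 5284.16 = 0.00055146 m/s


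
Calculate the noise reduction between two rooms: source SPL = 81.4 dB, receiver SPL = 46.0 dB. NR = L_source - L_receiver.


NR = L_source - L_receiver (difference between source and receiving room levels)
NR = 81.4 - 46.0 = 35.4 dB


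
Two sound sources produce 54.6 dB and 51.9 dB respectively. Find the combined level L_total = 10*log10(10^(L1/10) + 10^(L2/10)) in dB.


10^(54.6/10) = 288403
10^(51.9/10) = 154882
Sum = 288403 + 154882 = 443285
L_total = 10*log10(443285) = 56.467 dB


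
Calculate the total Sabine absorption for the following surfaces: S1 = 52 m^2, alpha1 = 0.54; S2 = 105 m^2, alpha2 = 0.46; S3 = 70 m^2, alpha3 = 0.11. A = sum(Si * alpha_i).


52 * 0.54 = 28.08
105 * 0.46 = 48.3
70 * 0.11 = 7.7
A_total = 28.08 + 48.3 + 7.7 = 84.08 m^2


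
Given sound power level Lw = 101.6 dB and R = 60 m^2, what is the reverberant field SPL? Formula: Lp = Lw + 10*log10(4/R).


4/R = 4/60 = 0.0666667
Lp = 101.6 + 10*log10(0.0666667) = 89.839 dB


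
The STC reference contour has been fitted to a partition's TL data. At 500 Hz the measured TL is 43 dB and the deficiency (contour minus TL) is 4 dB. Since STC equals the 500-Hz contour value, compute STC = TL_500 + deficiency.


By ASTM E413, STC = value of the fitted reference contour at 500 Hz.
Contour value at 500 Hz = TL_500 + deficiency = 43 + 4 = 47
STC = 47


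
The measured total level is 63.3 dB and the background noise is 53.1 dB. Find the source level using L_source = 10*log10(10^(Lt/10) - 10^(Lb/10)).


10^(63.3/10) = 2.13796e+06
10^(53.1/10) = 204174
Difference = 2.13796e+06 - 204174 = 1.93379e+06
L_source = 10*log10(1.93379e+06) = 62.864 dB


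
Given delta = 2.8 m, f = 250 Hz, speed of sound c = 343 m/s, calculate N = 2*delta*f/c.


N = 2*delta*f/c = 2*delta/lambda, where lambda = c/f
lambda = 343 / 250 = 1.372 m
N = 2 * 2.8 / 1.372 = 4.0816


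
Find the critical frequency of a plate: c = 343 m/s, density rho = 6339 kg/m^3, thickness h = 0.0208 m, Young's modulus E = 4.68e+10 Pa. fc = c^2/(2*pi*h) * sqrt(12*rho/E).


12*rho/E = 12*6339/4.68e+10 = 1.62538e-06
sqrt(12*rho/E) = sqrt(1.62538e-06) = 0.0012749
c^2/(2*pi*h) = 343^2/(2*pi*0.0208) = 900212
fc = 900212 * 0.0012749 = 1147.7 Hz


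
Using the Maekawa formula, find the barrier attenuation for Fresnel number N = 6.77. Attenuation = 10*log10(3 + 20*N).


3 + 20*N = 3 + 20*6.77 = 138.4
Att = 10*log10(138.4) = 21.411 dB


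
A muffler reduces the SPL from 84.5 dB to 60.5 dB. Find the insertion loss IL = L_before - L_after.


Insertion loss = SPL without muffler - SPL with muffler
IL = 84.5 - 60.5 = 24 dB


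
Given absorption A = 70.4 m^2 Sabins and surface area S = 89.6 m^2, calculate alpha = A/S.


Absorption coefficient = absorbed power / incident power
alpha = A / S = 70.4 / 89.6 = 0.78571


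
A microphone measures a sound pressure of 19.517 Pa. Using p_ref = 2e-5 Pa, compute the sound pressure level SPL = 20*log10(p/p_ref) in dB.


p / p_ref = 19.517 / 2e-5 = 975850
SPL = 20 * log10(975850) = 119.79 dB


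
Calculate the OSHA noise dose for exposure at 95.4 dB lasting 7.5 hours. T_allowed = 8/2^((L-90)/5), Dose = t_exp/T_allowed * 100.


T_allowed = 8 / 2^((95.4 - 90)/5) = 3.78423 hr
Dose = 7.5 / 3.78423 * 100 = 198.19 %


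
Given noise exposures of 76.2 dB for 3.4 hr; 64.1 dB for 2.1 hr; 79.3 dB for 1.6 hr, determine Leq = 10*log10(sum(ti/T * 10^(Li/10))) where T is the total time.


T_total = 3.4 + 2.1 + 1.6 = 7.1 hr
(3.4/7.1) * 10^(76.2/10) = 1.99628e+07
(2.1/7.1) * 10^(64.1/10) = 760258
(1.6/7.1) * 10^(79.3/10) = 1.91806e+07
Sum = 1.99628e+07 + 760258 + 1.91806e+07 = 3.99037e+07
Leq = 10*log10(3.99037e+07) = 76.01 dB


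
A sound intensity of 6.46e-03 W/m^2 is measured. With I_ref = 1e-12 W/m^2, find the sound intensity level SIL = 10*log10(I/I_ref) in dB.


I / I_ref = 6.46e-03 / 1e-12 = 6.46e+09
SIL = 10 * log10(6.46e+09) = 98.102 dB


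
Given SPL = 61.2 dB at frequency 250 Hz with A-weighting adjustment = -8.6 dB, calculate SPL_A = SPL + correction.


A-weighting table: 250 Hz -> -8.6 dB correction
SPL_A = SPL + correction = 61.2 + (-8.6) = 52.6 dBA


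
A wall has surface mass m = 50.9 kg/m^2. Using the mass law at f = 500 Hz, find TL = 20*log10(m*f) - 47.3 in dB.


m * f = 50.9 * 500 = 25450
20*log10(25450) = 88.1138 dB
TL = 88.1138 - 47.3 = 40.814 dB


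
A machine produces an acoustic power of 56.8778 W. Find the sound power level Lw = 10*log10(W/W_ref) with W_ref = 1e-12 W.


W / W_ref = 56.8778 / 1e-12 = 5.68778e+13
Lw = 10 * log10(5.68778e+13) = 137.55 dB


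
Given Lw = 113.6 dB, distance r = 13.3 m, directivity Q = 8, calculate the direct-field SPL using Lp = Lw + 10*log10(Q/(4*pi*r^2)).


4*pi*r^2 = 4*pi*13.3^2 = 2222.87 m^2
Q / (4*pi*r^2) = 8 / 2222.87 = 0.00359895
Lp = 113.6 + 10*log10(0.00359895) = 89.162 dB


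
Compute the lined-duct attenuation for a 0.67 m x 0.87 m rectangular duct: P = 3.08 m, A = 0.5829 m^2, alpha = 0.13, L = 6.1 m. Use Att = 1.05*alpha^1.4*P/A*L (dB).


alpha^1.4 = 0.13^1.4 = 0.0574805
Attenuation rate = 1.05 * alpha^1.4 * P / A
= 1.05 * 0.0574805 * 3.08 / 0.5829 = 0.318909 dB/m
Total Att = 0.318909 * 6.1 = 1.9453 dB


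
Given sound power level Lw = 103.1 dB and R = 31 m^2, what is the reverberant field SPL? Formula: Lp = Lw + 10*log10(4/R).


4/R = 4/31 = 0.129032
Lp = 103.1 + 10*log10(0.129032) = 94.207 dB


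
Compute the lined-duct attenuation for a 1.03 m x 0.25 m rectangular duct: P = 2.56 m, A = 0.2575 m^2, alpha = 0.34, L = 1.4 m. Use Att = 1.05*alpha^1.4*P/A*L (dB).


alpha^1.4 = 0.34^1.4 = 0.220836
Attenuation rate = 1.05 * alpha^1.4 * P / A
= 1.05 * 0.220836 * 2.56 / 0.2575 = 2.30527 dB/m
Total Att = 2.30527 * 1.4 = 3.2274 dB


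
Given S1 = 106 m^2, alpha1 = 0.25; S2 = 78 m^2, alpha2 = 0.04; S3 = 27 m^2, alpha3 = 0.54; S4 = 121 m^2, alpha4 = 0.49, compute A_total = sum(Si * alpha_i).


106 * 0.25 = 26.5
78 * 0.04 = 3.12
27 * 0.54 = 14.58
121 * 0.49 = 59.29
A_total = 26.5 + 3.12 + 14.58 + 59.29 = 103.49 m^2


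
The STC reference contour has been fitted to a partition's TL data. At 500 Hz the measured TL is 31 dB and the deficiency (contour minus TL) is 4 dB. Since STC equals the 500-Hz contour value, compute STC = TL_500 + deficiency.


By ASTM E413, STC = value of the fitted reference contour at 500 Hz.
Contour value at 500 Hz = TL_500 + deficiency = 31 + 4 = 35
STC = 35


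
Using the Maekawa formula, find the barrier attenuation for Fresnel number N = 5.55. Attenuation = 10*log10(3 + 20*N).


3 + 20*N = 3 + 20*5.55 = 114
Att = 10*log10(114) = 20.569 dB


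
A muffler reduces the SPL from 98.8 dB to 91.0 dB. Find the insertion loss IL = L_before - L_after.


Insertion loss = SPL without muffler - SPL with muffler
IL = 98.8 - 91.0 = 7.8 dB


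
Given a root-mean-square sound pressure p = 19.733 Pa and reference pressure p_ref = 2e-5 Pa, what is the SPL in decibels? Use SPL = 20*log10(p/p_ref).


p / p_ref = 19.733 / 2e-5 = 986650
SPL = 20 * log10(986650) = 119.88 dB


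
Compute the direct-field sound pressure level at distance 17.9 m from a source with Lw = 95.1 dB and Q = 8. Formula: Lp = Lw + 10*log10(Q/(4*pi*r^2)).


4*pi*r^2 = 4*pi*17.9^2 = 4026.39 m^2
Q / (4*pi*r^2) = 8 / 4026.39 = 0.00198689
Lp = 95.1 + 10*log10(0.00198689) = 68.082 dB


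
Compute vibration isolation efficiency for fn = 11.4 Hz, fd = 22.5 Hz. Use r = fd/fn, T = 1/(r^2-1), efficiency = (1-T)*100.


r = 22.5 / 11.4 = 1.97368
r^2 - 1 = 1.97368^2 - 1 = 2.89541
T = 1/2.89541 = 0.345374
Efficiency = (1 - 0.345374)*100 = 65.463 %


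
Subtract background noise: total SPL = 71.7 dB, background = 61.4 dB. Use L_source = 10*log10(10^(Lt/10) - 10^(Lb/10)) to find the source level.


10^(71.7/10) = 1.47911e+07
10^(61.4/10) = 1.38038e+06
Difference = 1.47911e+07 - 1.38038e+06 = 1.34107e+07
L_source = 10*log10(1.34107e+07) = 71.275 dB


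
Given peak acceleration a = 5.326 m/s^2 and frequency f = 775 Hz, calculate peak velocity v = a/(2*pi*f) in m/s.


omega = 2*pi*f = 2*pi*775 = 4869.47 rad/s
v = a / omega = 5.326 / 4869.47 = 0.0010938 m/s


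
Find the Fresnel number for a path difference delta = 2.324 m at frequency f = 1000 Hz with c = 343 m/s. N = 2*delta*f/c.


N = 2*delta*f/c = 2*delta/lambda, where lambda = c/f
lambda = 343 / 1000 = 0.343 m
N = 2 * 2.324 / 0.343 = 13.551


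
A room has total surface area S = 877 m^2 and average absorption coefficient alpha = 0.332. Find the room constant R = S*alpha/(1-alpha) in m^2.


R = 877 * 0.332 / (1 - 0.332) = 435.87 m^2


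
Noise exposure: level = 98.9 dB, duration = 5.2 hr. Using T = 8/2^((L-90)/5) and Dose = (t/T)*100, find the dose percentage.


T_allowed = 8 / 2^((98.9 - 90)/5) = 2.32947 hr
Dose = 5.2 / 2.32947 * 100 = 223.23 %


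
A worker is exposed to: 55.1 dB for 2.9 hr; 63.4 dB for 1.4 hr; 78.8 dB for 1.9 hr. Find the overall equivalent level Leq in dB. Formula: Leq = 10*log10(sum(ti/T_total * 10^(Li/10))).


T_total = 2.9 + 1.4 + 1.9 = 6.2 hr
(2.9/6.2) * 10^(55.1/10) = 151358
(1.4/6.2) * 10^(63.4/10) = 494011
(1.9/6.2) * 10^(78.8/10) = 2.32467e+07
Sum = 151358 + 494011 + 2.32467e+07 = 2.38921e+07
Leq = 10*log10(2.38921e+07) = 73.783 dB


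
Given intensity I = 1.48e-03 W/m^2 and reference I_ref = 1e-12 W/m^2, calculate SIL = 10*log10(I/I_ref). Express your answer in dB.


I / I_ref = 1.48e-03 / 1e-12 = 1.48e+09
SIL = 10 * log10(1.48e+09) = 91.703 dB


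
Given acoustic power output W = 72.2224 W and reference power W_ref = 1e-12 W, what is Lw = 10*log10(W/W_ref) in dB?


W / W_ref = 72.2224 / 1e-12 = 7.22224e+13
Lw = 10 * log10(7.22224e+13) = 138.59 dB


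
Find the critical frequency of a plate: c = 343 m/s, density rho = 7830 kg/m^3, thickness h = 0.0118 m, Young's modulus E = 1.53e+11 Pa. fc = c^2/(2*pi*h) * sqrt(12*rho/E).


12*rho/E = 12*7830/1.53e+11 = 6.14118e-07
sqrt(12*rho/E) = sqrt(6.14118e-07) = 0.000783657
c^2/(2*pi*h) = 343^2/(2*pi*0.0118) = 1.58682e+06
fc = 1.58682e+06 * 0.000783657 = 1243.5 Hz


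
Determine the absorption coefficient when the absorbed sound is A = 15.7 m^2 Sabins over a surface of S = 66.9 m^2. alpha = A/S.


Absorption coefficient = absorbed power / incident power
alpha = A / S = 15.7 / 66.9 = 0.23468


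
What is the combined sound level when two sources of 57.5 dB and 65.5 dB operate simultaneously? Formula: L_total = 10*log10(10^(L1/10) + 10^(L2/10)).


10^(57.5/10) = 562341
10^(65.5/10) = 3.54813e+06
Sum = 562341 + 3.54813e+06 = 4.11047e+06
L_total = 10*log10(4.11047e+06) = 66.139 dB


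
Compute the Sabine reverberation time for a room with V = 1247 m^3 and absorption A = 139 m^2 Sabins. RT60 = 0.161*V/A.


RT60 = 0.161 * 1247 / 139 = 1.4444 s


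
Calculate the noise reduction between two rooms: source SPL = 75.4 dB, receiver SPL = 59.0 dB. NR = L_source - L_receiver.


NR = L_source - L_receiver (difference between source and receiving room levels)
NR = 75.4 - 59.0 = 16.4 dB


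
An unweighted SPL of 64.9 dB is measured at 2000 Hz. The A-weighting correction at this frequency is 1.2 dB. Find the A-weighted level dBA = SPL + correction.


A-weighting table: 2000 Hz -> 1.2 dB correction
SPL_A = SPL + correction = 64.9 + (1.2) = 66.1 dBA


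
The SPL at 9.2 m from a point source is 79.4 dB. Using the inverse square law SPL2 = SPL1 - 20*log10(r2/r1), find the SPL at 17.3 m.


r2/r1 = 17.3/9.2 = 1.88043
Correction = 20*log10(1.88043) = 5.48514 dB
SPL2 = 79.4 - 5.48514 = 73.915 dB


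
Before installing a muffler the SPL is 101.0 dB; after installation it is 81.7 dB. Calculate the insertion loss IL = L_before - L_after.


Insertion loss = SPL without muffler - SPL with muffler
IL = 101.0 - 81.7 = 19.3 dB


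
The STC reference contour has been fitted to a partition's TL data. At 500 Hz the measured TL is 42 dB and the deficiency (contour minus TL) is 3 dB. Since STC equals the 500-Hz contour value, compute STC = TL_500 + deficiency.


By ASTM E413, STC = value of the fitted reference contour at 500 Hz.
Contour value at 500 Hz = TL_500 + deficiency = 42 + 3 = 45
STC = 45
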